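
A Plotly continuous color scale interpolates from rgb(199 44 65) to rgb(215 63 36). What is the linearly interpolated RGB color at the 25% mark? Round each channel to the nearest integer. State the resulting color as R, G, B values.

25% corresponds to t = 0.25.
R = 199 + 0.25 × (215 − 199) = 199 + 0.25 × 16 = 203 → 203
G = 44 + 0.25 × (63 − 44) = 44 + 0.25 × 19 = 48.75 → 49
B = 65 + 0.25 × (36 − 65) = 65 + 0.25 × -29 = 57.75 → 58

(203, 49, 58)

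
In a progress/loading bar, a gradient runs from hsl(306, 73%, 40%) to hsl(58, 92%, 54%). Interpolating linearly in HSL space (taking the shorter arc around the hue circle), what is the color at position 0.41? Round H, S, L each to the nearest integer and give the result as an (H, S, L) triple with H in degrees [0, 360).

(352, 81, 46)

Hue: 58 − 306 = -248°, but |-248| > 180 so the shorter arc goes the other way: Δh = -248 + 360 = 112°.
H = 306 + 0.41 × (112) = 351.92 → 352°
S = 73 + 0.41 × (92 − 73) = 80.79 → 81%
L = 40 + 0.41 × (54 − 40) = 45.74 → 46%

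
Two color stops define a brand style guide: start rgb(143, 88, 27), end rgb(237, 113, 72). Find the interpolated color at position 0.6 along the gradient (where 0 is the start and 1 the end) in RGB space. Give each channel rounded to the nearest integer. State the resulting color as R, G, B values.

(199, 103, 54)

R = 143 + 0.6 × (237 − 143) = 143 + 0.6 × 94 = 199.4 → 199
G = 88 + 0.6 × (113 − 88) = 88 + 0.6 × 25 = 103 → 103
B = 27 + 0.6 × (72 − 27) = 27 + 0.6 × 45 = 54 → 54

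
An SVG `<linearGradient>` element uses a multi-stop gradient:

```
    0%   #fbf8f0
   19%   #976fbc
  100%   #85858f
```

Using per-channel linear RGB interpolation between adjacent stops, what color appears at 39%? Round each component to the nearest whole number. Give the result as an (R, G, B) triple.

(147, 116, 177)

39% lies between the 19% and 100% stops, so the local fraction is t = (39 − 19)/(100 − 19) = 20/81 ≈ 0.2469.
#976fbc → (151, 111, 188); #85858f → (133, 133, 143).
R = 151 + 0.2469 × (133 − 151) = 146.556 → 147
G = 111 + 0.2469 × (133 − 111) = 116.432 → 116
B = 188 + 0.2469 × (143 − 188) = 176.889 → 177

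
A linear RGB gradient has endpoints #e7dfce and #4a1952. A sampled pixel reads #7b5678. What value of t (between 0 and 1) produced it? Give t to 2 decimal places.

Invert the lerp on the G channel (largest span, 198): t = (86 − 223) / (25 − 223) = -137/-198 = 0.69192.
Check on R: (123 − 231)/(74 − 231) = 0.6879 ✓

0.69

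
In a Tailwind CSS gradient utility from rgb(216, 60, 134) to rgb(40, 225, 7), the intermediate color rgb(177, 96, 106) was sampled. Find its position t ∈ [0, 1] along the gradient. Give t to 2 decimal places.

Invert the lerp on the R channel (largest span, 176): t = (177 − 216) / (40 − 216) = -39/-176 = 0.22159.
Check on G: (96 − 60)/(225 − 60) = 0.2182 ✓

0.22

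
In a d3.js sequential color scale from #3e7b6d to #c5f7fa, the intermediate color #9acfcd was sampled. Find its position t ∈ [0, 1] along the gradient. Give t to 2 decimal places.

0.68

Invert the lerp on the B channel (largest span, 141): t = (205 − 109) / (250 − 109) = 96/141 = 0.68085.
Check on R: (154 − 62)/(197 − 62) = 0.6815 ✓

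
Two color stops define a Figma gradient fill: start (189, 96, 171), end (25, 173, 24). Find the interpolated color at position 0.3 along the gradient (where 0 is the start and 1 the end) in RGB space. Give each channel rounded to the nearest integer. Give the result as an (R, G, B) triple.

R = 189 + 0.3 × (25 − 189) = 189 + 0.3 × -164 = 139.8 → 140
G = 96 + 0.3 × (173 − 96) = 96 + 0.3 × 77 = 119.1 → 119
B = 171 + 0.3 × (24 − 171) = 171 + 0.3 × -147 = 126.9 → 127

(140, 119, 127)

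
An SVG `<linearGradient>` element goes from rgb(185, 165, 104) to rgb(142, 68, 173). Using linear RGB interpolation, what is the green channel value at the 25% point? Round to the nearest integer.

141

G = 165 + 0.25 × (68 − 165) = 140.75 → 141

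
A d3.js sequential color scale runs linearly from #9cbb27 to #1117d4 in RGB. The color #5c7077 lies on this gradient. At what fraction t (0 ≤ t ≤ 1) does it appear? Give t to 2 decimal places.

0.46

Invert the lerp on the B channel (largest span, 173): t = (119 − 39) / (212 − 39) = 80/173 = 0.46243.
Check on R: (92 − 156)/(17 − 156) = 0.4604 ✓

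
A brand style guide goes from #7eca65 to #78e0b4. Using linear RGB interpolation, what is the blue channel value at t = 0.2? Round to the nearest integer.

B₁ = 101 (from #7eca65), B₂ = 180 (from #78e0b4).
B = 101 + 0.2 × (180 − 101) = 116.8 → 117

117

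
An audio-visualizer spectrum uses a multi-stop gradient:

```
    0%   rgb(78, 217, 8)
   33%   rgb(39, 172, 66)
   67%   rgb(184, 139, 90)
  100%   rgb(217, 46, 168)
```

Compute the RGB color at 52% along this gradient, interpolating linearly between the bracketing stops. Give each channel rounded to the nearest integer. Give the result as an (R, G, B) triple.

(120, 154, 79)

52% lies between the 33% and 67% stops, so the local fraction is t = (52 − 33)/(67 − 33) = 19/34 ≈ 0.5588.
R = 39 + 0.5588 × (184 − 39) = 120.026 → 120
G = 172 + 0.5588 × (139 − 172) = 153.56 → 154
B = 66 + 0.5588 × (90 − 66) = 79.411 → 79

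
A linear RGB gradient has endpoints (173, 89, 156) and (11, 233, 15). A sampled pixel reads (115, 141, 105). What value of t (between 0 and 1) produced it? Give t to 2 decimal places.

Invert the lerp on the R channel (largest span, 162): t = (115 − 173) / (11 − 173) = -58/-162 = 0.35802.
Check on G: (141 − 89)/(233 − 89) = 0.3611 ✓

0.36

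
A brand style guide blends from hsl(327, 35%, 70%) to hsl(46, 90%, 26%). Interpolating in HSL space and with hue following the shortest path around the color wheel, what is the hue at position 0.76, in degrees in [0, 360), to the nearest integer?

27

Hue: 46 − 327 = -281°, but |-281| > 180 so the shorter arc goes the other way: Δh = -281 + 360 = 79°.
H = 327 + 0.76 × (79) = 387.04 → 387 → 387 mod 360 = 27°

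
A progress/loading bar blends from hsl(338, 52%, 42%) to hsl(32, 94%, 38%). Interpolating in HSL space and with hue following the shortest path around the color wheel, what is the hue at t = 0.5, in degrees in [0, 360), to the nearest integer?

5

Hue: 32 − 338 = -306°, but |-306| > 180 so the shorter arc goes the other way: Δh = -306 + 360 = 54°.
H = 338 + 0.5 × (54) = 365 → 365 → 365 mod 360 = 5°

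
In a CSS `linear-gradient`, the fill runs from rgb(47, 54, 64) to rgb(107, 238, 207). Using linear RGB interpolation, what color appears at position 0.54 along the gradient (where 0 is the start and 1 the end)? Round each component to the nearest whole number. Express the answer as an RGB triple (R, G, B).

R = 47 + 0.54 × (107 − 47) = 47 + 0.54 × 60 = 79.4 → 79
G = 54 + 0.54 × (238 − 54) = 54 + 0.54 × 184 = 153.36 → 153
B = 64 + 0.54 × (207 − 64) = 64 + 0.54 × 143 = 141.22 → 141
So the blended color is (79, 153, 141), about #4f998d.

(79, 153, 141)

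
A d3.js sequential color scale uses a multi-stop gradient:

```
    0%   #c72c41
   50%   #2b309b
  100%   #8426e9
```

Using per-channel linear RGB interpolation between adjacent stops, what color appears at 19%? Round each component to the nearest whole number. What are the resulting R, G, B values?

19% lies between the 0% and 50% stops, so the local fraction is t = (19 − 0)/(50 − 0) = 19/50 ≈ 0.38.
#c72c41 → (199, 44, 65); #2b309b → (43, 48, 155).
R = 199 + 0.38 × (43 − 199) = 139.72 → 140
G = 44 + 0.38 × (48 − 44) = 45.52 → 46
B = 65 + 0.38 × (155 − 65) = 99.2 → 99

(140, 46, 99)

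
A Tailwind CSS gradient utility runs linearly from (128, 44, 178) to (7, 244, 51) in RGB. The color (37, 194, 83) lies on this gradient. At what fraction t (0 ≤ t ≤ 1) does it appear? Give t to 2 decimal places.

0.75

Invert the lerp on the G channel (largest span, 200): t = (194 − 44) / (244 − 44) = 150/200 = 0.75.
Check on R: (37 − 128)/(7 − 128) = 0.7521 ✓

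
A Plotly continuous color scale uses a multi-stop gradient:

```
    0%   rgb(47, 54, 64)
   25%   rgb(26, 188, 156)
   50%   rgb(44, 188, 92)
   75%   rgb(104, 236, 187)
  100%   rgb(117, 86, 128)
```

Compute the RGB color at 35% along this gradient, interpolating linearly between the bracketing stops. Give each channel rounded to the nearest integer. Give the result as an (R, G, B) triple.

(33, 188, 130)

35% lies between the 25% and 50% stops, so the local fraction is t = (35 − 25)/(50 − 25) = 10/25 ≈ 0.4.
R = 26 + 0.4 × (44 − 26) = 33.2 → 33
G = 188 + 0.4 × (188 − 188) = 188 → 188
B = 156 + 0.4 × (92 − 156) = 130.4 → 130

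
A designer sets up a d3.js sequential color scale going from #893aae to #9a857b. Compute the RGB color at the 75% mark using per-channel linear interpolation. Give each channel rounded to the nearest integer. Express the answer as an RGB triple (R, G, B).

(150, 114, 136)

#893aae → (137, 58, 174); #9a857b → (154, 133, 123).
75% corresponds to t = 0.75.
R = 137 + 0.75 × (154 − 137) = 137 + 0.75 × 17 = 149.75 → 150
G = 58 + 0.75 × (133 − 58) = 58 + 0.75 × 75 = 114.25 → 114
B = 174 + 0.75 × (123 − 174) = 174 + 0.75 × -51 = 135.75 → 136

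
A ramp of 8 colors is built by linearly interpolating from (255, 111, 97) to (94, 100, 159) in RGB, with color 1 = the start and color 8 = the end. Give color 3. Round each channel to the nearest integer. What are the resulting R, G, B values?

(209, 108, 115)

With 8 swatches and endpoints inclusive, swatch 3 sits at t = (3 − 1)/(8 − 1) = 2/7 ≈ 0.2857.
R = 255 + 0.2857 × (94 − 255) = 209.002 → 209
G = 111 + 0.2857 × (100 − 111) = 107.857 → 108
B = 97 + 0.2857 × (159 − 97) = 114.713 → 115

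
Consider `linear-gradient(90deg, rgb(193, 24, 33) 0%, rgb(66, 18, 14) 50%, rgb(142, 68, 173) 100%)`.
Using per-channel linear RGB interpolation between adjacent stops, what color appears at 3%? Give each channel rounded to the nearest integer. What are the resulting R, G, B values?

3% lies between the 0% and 50% stops, so the local fraction is t = (3 − 0)/(50 − 0) = 3/50 ≈ 0.06.
R = 193 + 0.06 × (66 − 193) = 185.38 → 185
G = 24 + 0.06 × (18 − 24) = 23.64 → 24
B = 33 + 0.06 × (14 − 33) = 31.86 → 32

(185, 24, 32)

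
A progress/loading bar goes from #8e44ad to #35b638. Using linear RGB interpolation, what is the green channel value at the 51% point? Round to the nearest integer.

G₁ = 68 (from #8e44ad), G₂ = 182 (from #35b638).
G = 68 + 0.51 × (182 − 68) = 126.14 → 126

126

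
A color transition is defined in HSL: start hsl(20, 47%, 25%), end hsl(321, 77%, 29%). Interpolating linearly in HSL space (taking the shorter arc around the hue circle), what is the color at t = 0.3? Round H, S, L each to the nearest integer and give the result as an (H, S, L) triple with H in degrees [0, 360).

Hue: 321 − 20 = 301°, but |301| > 180 so the shorter arc goes the other way: Δh = 301 − 360 = -59°.
H = 20 + 0.3 × (-59) = 2.3 → 2°
S = 47 + 0.3 × (77 − 47) = 56 → 56%
L = 25 + 0.3 × (29 − 25) = 26.2 → 26%

(2, 56, 26)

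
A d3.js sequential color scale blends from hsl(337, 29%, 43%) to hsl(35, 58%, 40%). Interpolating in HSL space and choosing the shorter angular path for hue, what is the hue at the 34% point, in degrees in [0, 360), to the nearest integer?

357

Hue: 35 − 337 = -302°, but |-302| > 180 so the shorter arc goes the other way: Δh = -302 + 360 = 58°.
H = 337 + 0.34 × (58) = 356.72 → 357°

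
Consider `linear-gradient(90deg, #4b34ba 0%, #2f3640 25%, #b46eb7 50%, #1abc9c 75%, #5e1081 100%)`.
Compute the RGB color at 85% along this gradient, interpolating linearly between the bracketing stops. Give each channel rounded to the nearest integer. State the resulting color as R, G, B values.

85% lies between the 75% and 100% stops, so the local fraction is t = (85 − 75)/(100 − 75) = 10/25 ≈ 0.4.
#1abc9c → (26, 188, 156); #5e1081 → (94, 16, 129).
R = 26 + 0.4 × (94 − 26) = 53.2 → 53
G = 188 + 0.4 × (16 − 188) = 119.2 → 119
B = 156 + 0.4 × (129 − 156) = 145.2 → 145

(53, 119, 145)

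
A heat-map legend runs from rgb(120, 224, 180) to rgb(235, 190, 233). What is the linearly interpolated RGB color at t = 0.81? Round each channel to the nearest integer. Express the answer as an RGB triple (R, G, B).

(213, 196, 223)

R = 120 + 0.81 × (235 − 120) = 120 + 0.81 × 115 = 213.15 → 213
G = 224 + 0.81 × (190 − 224) = 224 + 0.81 × -34 = 196.46 → 196
B = 180 + 0.81 × (233 − 180) = 180 + 0.81 × 53 = 222.93 → 223
So the blended color is (213, 196, 223), about #d5c4df.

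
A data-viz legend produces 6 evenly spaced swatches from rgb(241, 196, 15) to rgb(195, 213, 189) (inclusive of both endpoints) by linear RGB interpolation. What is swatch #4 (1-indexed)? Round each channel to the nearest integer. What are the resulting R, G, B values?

With 6 swatches and endpoints inclusive, swatch 4 sits at t = (4 − 1)/(6 − 1) = 3/5 ≈ 0.6.
R = 241 + 0.6 × (195 − 241) = 213.4 → 213
G = 196 + 0.6 × (213 − 196) = 206.2 → 206
B = 15 + 0.6 × (189 − 15) = 119.4 → 119

(213, 206, 119)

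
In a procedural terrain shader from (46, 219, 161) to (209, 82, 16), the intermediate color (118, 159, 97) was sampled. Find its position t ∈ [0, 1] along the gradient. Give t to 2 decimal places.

Invert the lerp on the R channel (largest span, 163): t = (118 − 46) / (209 − 46) = 72/163 = 0.44172.
Check on G: (159 − 219)/(82 − 219) = 0.438 ✓

0.44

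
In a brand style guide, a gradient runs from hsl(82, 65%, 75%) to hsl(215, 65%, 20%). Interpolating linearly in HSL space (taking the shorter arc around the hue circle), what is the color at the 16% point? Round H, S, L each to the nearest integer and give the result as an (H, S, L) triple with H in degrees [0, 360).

Hue arc: Δh = 215 − 82 = 133° (|Δh| ≤ 180, already the shorter path).
H = 82 + 0.16 × (133) = 103.28 → 103°
S = 65 + 0.16 × (65 − 65) = 65 → 65%
L = 75 + 0.16 × (20 − 75) = 66.2 → 66%

(103, 65, 66)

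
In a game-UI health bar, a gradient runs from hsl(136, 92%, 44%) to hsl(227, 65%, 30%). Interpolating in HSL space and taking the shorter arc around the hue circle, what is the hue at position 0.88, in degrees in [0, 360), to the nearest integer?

Hue arc: Δh = 227 − 136 = 91° (|Δh| ≤ 180, already the shorter path).
H = 136 + 0.88 × (91) = 216.08 → 216°

216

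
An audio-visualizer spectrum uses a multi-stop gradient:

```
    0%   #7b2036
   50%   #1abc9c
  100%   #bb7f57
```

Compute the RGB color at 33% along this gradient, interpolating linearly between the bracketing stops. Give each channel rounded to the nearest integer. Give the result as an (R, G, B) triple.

33% lies between the 0% and 50% stops, so the local fraction is t = (33 − 0)/(50 − 0) = 33/50 ≈ 0.66.
#7b2036 → (123, 32, 54); #1abc9c → (26, 188, 156).
R = 123 + 0.66 × (26 − 123) = 58.98 → 59
G = 32 + 0.66 × (188 − 32) = 134.96 → 135
B = 54 + 0.66 × (156 − 54) = 121.32 → 121

(59, 135, 121)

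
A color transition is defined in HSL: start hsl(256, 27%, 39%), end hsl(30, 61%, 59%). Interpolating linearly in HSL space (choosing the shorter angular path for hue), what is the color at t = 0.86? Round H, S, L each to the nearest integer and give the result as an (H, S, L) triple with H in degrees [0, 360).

(11, 56, 56)

Hue: 30 − 256 = -226°, but |-226| > 180 so the shorter arc goes the other way: Δh = -226 + 360 = 134°.
H = 256 + 0.86 × (134) = 371.24 → 371 → 371 mod 360 = 11°
S = 27 + 0.86 × (61 − 27) = 56.24 → 56%
L = 39 + 0.86 × (59 − 39) = 56.2 → 56%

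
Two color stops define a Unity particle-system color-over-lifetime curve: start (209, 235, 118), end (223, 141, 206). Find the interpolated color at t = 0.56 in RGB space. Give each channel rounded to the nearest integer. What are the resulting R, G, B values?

(217, 182, 167)

R = 209 + 0.56 × (223 − 209) = 209 + 0.56 × 14 = 216.84 → 217
G = 235 + 0.56 × (141 − 235) = 235 + 0.56 × -94 = 182.36 → 182
B = 118 + 0.56 × (206 − 118) = 118 + 0.56 × 88 = 167.28 → 167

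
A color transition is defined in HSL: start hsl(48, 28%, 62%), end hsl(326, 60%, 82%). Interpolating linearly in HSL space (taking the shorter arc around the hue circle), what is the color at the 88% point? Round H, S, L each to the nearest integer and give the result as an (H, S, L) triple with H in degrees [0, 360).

Hue: 326 − 48 = 278°, but |278| > 180 so the shorter arc goes the other way: Δh = 278 − 360 = -82°.
H = 48 + 0.88 × (-82) = -24.16 → -24 → -24 mod 360 = 336°
S = 28 + 0.88 × (60 − 28) = 56.16 → 56%
L = 62 + 0.88 × (82 − 62) = 79.6 → 80%

(336, 56, 80)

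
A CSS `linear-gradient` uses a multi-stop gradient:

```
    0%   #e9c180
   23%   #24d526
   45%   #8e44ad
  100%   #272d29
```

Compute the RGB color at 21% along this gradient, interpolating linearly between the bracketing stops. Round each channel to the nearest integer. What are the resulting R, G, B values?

21% lies between the 0% and 23% stops, so the local fraction is t = (21 − 0)/(23 − 0) = 21/23 ≈ 0.913.
#e9c180 → (233, 193, 128); #24d526 → (36, 213, 38).
R = 233 + 0.913 × (36 − 233) = 53.139 → 53
G = 193 + 0.913 × (213 − 193) = 211.26 → 211
B = 128 + 0.913 × (38 − 128) = 45.83 → 46

(53, 211, 46)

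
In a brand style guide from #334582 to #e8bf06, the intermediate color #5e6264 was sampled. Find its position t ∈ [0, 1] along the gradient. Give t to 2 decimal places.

0.24

Invert the lerp on the R channel (largest span, 181): t = (94 − 51) / (232 − 51) = 43/181 = 0.23757.
Check on G: (98 − 69)/(191 − 69) = 0.2377 ✓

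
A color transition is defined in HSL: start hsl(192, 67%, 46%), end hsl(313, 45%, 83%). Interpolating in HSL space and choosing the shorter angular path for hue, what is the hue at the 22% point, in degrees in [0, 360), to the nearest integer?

219

Hue arc: Δh = 313 − 192 = 121° (|Δh| ≤ 180, already the shorter path).
H = 192 + 0.22 × (121) = 218.62 → 219°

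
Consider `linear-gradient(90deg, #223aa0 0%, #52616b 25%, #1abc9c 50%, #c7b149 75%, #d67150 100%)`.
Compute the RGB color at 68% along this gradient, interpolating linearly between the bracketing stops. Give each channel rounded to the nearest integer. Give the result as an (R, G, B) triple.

(151, 180, 96)

68% lies between the 50% and 75% stops, so the local fraction is t = (68 − 50)/(75 − 50) = 18/25 ≈ 0.72.
#1abc9c → (26, 188, 156); #c7b149 → (199, 177, 73).
R = 26 + 0.72 × (199 − 26) = 150.56 → 151
G = 188 + 0.72 × (177 − 188) = 180.08 → 180
B = 156 + 0.72 × (73 − 156) = 96.24 → 96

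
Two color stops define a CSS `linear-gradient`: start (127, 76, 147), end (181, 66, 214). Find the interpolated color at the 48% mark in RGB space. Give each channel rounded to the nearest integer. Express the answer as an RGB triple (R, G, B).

(153, 71, 179)

48% corresponds to t = 0.48.
R = 127 + 0.48 × (181 − 127) = 127 + 0.48 × 54 = 152.92 → 153
G = 76 + 0.48 × (66 − 76) = 76 + 0.48 × -10 = 71.2 → 71
B = 147 + 0.48 × (214 − 147) = 147 + 0.48 × 67 = 179.16 → 179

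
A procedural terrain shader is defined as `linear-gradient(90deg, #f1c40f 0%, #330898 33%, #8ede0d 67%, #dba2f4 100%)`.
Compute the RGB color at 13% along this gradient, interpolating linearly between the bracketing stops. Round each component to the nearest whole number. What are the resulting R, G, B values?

13% lies between the 0% and 33% stops, so the local fraction is t = (13 − 0)/(33 − 0) = 13/33 ≈ 0.3939.
#f1c40f → (241, 196, 15); #330898 → (51, 8, 152).
R = 241 + 0.3939 × (51 − 241) = 166.159 → 166
G = 196 + 0.3939 × (8 − 196) = 121.947 → 122
B = 15 + 0.3939 × (152 − 15) = 68.964 → 69

(166, 122, 69)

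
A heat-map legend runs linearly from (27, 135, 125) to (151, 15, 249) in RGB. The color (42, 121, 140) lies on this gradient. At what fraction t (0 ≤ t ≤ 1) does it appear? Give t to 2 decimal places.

Invert the lerp on the R channel (largest span, 124): t = (42 − 27) / (151 − 27) = 15/124 = 0.12097.
Check on G: (121 − 135)/(15 − 135) = 0.1167 ✓

0.12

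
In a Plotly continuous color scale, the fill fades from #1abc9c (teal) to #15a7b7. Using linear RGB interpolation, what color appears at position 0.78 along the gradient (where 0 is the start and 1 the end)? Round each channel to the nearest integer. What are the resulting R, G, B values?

#1abc9c → (26, 188, 156); #15a7b7 → (21, 167, 183).
R = 26 + 0.78 × (21 − 26) = 26 + 0.78 × -5 = 22.1 → 22
G = 188 + 0.78 × (167 − 188) = 188 + 0.78 × -21 = 171.62 → 172
B = 156 + 0.78 × (183 − 156) = 156 + 0.78 × 27 = 177.06 → 177

(22, 172, 177)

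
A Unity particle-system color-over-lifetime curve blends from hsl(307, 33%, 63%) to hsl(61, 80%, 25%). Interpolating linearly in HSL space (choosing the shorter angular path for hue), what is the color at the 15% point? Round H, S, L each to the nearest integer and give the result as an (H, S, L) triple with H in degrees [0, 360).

Hue: 61 − 307 = -246°, but |-246| > 180 so the shorter arc goes the other way: Δh = -246 + 360 = 114°.
H = 307 + 0.15 × (114) = 324.1 → 324°
S = 33 + 0.15 × (80 − 33) = 40.05 → 40%
L = 63 + 0.15 × (25 − 63) = 57.3 → 57%

(324, 40, 57)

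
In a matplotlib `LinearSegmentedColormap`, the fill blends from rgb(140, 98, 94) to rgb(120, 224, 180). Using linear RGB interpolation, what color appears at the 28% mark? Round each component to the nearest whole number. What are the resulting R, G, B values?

28% corresponds to t = 0.28.
R = 140 + 0.28 × (120 − 140) = 140 + 0.28 × -20 = 134.4 → 134
G = 98 + 0.28 × (224 − 98) = 98 + 0.28 × 126 = 133.28 → 133
B = 94 + 0.28 × (180 − 94) = 94 + 0.28 × 86 = 118.08 → 118
So the blended color is (134, 133, 118), about #868576.

(134, 133, 118)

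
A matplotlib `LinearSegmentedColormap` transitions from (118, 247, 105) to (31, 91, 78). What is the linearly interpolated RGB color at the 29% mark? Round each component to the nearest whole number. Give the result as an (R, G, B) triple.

29% corresponds to t = 0.29.
R = 118 + 0.29 × (31 − 118) = 118 + 0.29 × -87 = 92.77 → 93
G = 247 + 0.29 × (91 − 247) = 247 + 0.29 × -156 = 201.76 → 202
B = 105 + 0.29 × (78 − 105) = 105 + 0.29 × -27 = 97.17 → 97

(93, 202, 97)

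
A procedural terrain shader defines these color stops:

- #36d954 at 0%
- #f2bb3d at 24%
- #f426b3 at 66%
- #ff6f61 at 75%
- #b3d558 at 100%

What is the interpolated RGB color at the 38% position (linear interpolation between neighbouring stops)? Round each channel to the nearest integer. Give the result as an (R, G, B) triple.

(243, 137, 100)

38% lies between the 24% and 66% stops, so the local fraction is t = (38 − 24)/(66 − 24) = 14/42 ≈ 0.3333.
#f2bb3d → (242, 187, 61); #f426b3 → (244, 38, 179).
R = 242 + 0.3333 × (244 − 242) = 242.667 → 243
G = 187 + 0.3333 × (38 − 187) = 137.338 → 137
B = 61 + 0.3333 × (179 − 61) = 100.329 → 100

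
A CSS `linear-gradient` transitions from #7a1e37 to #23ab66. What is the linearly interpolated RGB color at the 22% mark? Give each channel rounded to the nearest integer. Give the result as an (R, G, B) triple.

#7a1e37 → (122, 30, 55); #23ab66 → (35, 171, 102).
22% corresponds to t = 0.22.
R = 122 + 0.22 × (35 − 122) = 122 + 0.22 × -87 = 102.86 → 103
G = 30 + 0.22 × (171 − 30) = 30 + 0.22 × 141 = 61.02 → 61
B = 55 + 0.22 × (102 − 55) = 55 + 0.22 × 47 = 65.34 → 65

(103, 61, 65)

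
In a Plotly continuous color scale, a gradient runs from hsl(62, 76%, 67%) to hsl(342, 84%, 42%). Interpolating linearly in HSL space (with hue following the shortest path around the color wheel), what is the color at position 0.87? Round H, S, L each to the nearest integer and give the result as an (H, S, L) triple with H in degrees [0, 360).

Hue: 342 − 62 = 280°, but |280| > 180 so the shorter arc goes the other way: Δh = 280 − 360 = -80°.
H = 62 + 0.87 × (-80) = -7.6 → -8 → -8 mod 360 = 352°
S = 76 + 0.87 × (84 − 76) = 82.96 → 83%
L = 67 + 0.87 × (42 − 67) = 45.25 → 45%

(352, 83, 45)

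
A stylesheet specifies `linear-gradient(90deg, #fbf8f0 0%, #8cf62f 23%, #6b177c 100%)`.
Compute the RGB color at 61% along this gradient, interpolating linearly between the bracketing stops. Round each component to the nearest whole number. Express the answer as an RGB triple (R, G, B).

(124, 136, 85)

61% lies between the 23% and 100% stops, so the local fraction is t = (61 − 23)/(100 − 23) = 38/77 ≈ 0.4935.
#8cf62f → (140, 246, 47); #6b177c → (107, 23, 124).
R = 140 + 0.4935 × (107 − 140) = 123.715 → 124
G = 246 + 0.4935 × (23 − 246) = 135.95 → 136
B = 47 + 0.4935 × (124 − 47) = 84.999 → 85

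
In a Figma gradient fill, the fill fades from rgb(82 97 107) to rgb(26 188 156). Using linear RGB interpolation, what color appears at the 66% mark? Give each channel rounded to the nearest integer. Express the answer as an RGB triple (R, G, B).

(45, 157, 139)

66% corresponds to t = 0.66.
R = 82 + 0.66 × (26 − 82) = 82 + 0.66 × -56 = 45.04 → 45
G = 97 + 0.66 × (188 − 97) = 97 + 0.66 × 91 = 157.06 → 157
B = 107 + 0.66 × (156 − 107) = 107 + 0.66 × 49 = 139.34 → 139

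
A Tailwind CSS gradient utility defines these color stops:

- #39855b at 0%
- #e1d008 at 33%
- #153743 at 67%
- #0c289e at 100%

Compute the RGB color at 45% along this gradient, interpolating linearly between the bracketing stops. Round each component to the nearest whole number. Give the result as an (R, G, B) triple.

(153, 154, 29)

45% lies between the 33% and 67% stops, so the local fraction is t = (45 − 33)/(67 − 33) = 12/34 ≈ 0.3529.
#e1d008 → (225, 208, 8); #153743 → (21, 55, 67).
R = 225 + 0.3529 × (21 − 225) = 153.008 → 153
G = 208 + 0.3529 × (55 − 208) = 154.006 → 154
B = 8 + 0.3529 × (67 − 8) = 28.821 → 29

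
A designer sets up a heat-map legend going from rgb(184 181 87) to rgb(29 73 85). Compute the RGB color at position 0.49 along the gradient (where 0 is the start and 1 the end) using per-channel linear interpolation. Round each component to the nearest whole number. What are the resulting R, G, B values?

(108, 128, 86)

R = 184 + 0.49 × (29 − 184) = 184 + 0.49 × -155 = 108.05 → 108
G = 181 + 0.49 × (73 − 181) = 181 + 0.49 × -108 = 128.08 → 128
B = 87 + 0.49 × (85 − 87) = 87 + 0.49 × -2 = 86.02 → 86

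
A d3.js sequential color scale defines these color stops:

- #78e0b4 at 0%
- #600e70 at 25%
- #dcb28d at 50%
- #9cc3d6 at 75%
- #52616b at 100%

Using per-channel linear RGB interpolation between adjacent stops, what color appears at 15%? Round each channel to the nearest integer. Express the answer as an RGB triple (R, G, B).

(106, 98, 139)

15% lies between the 0% and 25% stops, so the local fraction is t = (15 − 0)/(25 − 0) = 15/25 ≈ 0.6.
#78e0b4 → (120, 224, 180); #600e70 → (96, 14, 112).
R = 120 + 0.6 × (96 − 120) = 105.6 → 106
G = 224 + 0.6 × (14 − 224) = 98 → 98
B = 180 + 0.6 × (112 − 180) = 139.2 → 139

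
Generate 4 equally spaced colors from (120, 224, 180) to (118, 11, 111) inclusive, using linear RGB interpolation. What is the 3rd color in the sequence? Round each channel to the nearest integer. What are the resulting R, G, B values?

With 4 swatches and endpoints inclusive, swatch 3 sits at t = (3 − 1)/(4 − 1) = 2/3 ≈ 0.6667.
R = 120 + 0.6667 × (118 − 120) = 118.667 → 119
G = 224 + 0.6667 × (11 − 224) = 81.993 → 82
B = 180 + 0.6667 × (111 − 180) = 133.998 → 134

(119, 82, 134)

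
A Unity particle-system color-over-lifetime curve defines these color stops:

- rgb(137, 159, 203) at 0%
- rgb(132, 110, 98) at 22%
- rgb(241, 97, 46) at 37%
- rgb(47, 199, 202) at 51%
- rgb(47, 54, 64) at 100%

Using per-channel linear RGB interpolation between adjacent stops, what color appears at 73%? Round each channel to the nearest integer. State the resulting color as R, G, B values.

(47, 134, 140)

73% lies between the 51% and 100% stops, so the local fraction is t = (73 − 51)/(100 − 51) = 22/49 ≈ 0.449.
R = 47 + 0.449 × (47 − 47) = 47 → 47
G = 199 + 0.449 × (54 − 199) = 133.895 → 134
B = 202 + 0.449 × (64 − 202) = 140.038 → 140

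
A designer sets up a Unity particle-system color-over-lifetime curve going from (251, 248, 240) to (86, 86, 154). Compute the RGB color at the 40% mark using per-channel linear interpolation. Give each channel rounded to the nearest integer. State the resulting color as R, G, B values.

(185, 183, 206)

40% corresponds to t = 0.4.
R = 251 + 0.4 × (86 − 251) = 251 + 0.4 × -165 = 185 → 185
G = 248 + 0.4 × (86 − 248) = 248 + 0.4 × -162 = 183.2 → 183
B = 240 + 0.4 × (154 − 240) = 240 + 0.4 × -86 = 205.6 → 206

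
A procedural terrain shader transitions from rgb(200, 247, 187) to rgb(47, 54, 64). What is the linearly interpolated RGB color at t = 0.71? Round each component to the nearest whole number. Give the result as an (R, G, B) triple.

R = 200 + 0.71 × (47 − 200) = 200 + 0.71 × -153 = 91.37 → 91
G = 247 + 0.71 × (54 − 247) = 247 + 0.71 × -193 = 109.97 → 110
B = 187 + 0.71 × (64 − 187) = 187 + 0.71 × -123 = 99.67 → 100

(91, 110, 100)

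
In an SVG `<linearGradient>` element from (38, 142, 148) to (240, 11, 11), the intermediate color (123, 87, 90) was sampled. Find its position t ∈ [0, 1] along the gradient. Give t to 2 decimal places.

0.42

Invert the lerp on the R channel (largest span, 202): t = (123 − 38) / (240 − 38) = 85/202 = 0.42079.
Check on G: (87 − 142)/(11 − 142) = 0.4198 ✓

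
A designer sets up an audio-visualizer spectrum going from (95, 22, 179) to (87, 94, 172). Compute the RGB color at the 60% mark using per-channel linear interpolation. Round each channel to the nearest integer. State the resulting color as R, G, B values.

60% corresponds to t = 0.6.
R = 95 + 0.6 × (87 − 95) = 95 + 0.6 × -8 = 90.2 → 90
G = 22 + 0.6 × (94 − 22) = 22 + 0.6 × 72 = 65.2 → 65
B = 179 + 0.6 × (172 − 179) = 179 + 0.6 × -7 = 174.8 → 175
So the blended color is (90, 65, 175), about #5a41af.

(90, 65, 175)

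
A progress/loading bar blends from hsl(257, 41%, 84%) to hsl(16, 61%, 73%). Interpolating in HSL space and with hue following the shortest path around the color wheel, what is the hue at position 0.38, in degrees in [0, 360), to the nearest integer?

Hue: 16 − 257 = -241°, but |-241| > 180 so the shorter arc goes the other way: Δh = -241 + 360 = 119°.
H = 257 + 0.38 × (119) = 302.22 → 302°

302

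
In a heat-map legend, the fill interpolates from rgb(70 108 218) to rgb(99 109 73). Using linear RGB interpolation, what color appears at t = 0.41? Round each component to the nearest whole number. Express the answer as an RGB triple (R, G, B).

R = 70 + 0.41 × (99 − 70) = 70 + 0.41 × 29 = 81.89 → 82
G = 108 + 0.41 × (109 − 108) = 108 + 0.41 × 1 = 108.41 → 108
B = 218 + 0.41 × (73 − 218) = 218 + 0.41 × -145 = 158.55 → 159

(82, 108, 159)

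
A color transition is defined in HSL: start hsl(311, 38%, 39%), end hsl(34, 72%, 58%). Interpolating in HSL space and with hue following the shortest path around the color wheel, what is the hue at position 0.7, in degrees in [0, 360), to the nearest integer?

9

Hue: 34 − 311 = -277°, but |-277| > 180 so the shorter arc goes the other way: Δh = -277 + 360 = 83°.
H = 311 + 0.7 × (83) = 369.1 → 369 → 369 mod 360 = 9°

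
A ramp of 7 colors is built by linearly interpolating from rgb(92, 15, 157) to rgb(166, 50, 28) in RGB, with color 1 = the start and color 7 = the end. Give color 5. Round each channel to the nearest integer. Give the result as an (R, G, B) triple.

(141, 38, 71)

With 7 swatches and endpoints inclusive, swatch 5 sits at t = (5 − 1)/(7 − 1) = 4/6 ≈ 0.6667.
R = 92 + 0.6667 × (166 − 92) = 141.336 → 141
G = 15 + 0.6667 × (50 − 15) = 38.334 → 38
B = 157 + 0.6667 × (28 − 157) = 70.996 → 71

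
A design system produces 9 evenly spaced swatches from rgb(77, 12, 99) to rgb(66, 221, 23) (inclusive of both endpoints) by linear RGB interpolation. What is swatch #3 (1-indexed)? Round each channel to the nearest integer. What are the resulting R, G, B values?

With 9 swatches and endpoints inclusive, swatch 3 sits at t = (3 − 1)/(9 − 1) = 2/8 ≈ 0.25.
R = 77 + 0.25 × (66 − 77) = 74.25 → 74
G = 12 + 0.25 × (221 − 12) = 64.25 → 64
B = 99 + 0.25 × (23 − 99) = 80 → 80

(74, 64, 80)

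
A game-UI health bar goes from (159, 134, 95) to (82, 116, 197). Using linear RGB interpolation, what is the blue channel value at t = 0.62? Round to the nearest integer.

B = 95 + 0.62 × (197 − 95) = 158.24 → 158

158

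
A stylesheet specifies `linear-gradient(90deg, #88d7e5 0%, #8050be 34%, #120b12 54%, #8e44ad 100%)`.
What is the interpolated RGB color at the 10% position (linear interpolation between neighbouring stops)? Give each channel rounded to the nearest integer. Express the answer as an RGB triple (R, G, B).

(134, 175, 218)

10% lies between the 0% and 34% stops, so the local fraction is t = (10 − 0)/(34 − 0) = 10/34 ≈ 0.2941.
#88d7e5 → (136, 215, 229); #8050be → (128, 80, 190).
R = 136 + 0.2941 × (128 − 136) = 133.647 → 134
G = 215 + 0.2941 × (80 − 215) = 175.297 → 175
B = 229 + 0.2941 × (190 − 229) = 217.53 → 218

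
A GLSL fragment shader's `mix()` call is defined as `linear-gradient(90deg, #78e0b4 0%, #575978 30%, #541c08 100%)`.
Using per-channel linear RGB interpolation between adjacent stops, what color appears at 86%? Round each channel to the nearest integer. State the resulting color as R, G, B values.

86% lies between the 30% and 100% stops, so the local fraction is t = (86 − 30)/(100 − 30) = 56/70 ≈ 0.8.
#575978 → (87, 89, 120); #541c08 → (84, 28, 8).
R = 87 + 0.8 × (84 − 87) = 84.6 → 85
G = 89 + 0.8 × (28 − 89) = 40.2 → 40
B = 120 + 0.8 × (8 − 120) = 30.4 → 30

(85, 40, 30)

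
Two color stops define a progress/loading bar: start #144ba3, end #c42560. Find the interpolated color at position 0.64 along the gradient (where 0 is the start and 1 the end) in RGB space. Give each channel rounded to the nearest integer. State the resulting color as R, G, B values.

#144ba3 → (20, 75, 163); #c42560 → (196, 37, 96).
R = 20 + 0.64 × (196 − 20) = 20 + 0.64 × 176 = 132.64 → 133
G = 75 + 0.64 × (37 − 75) = 75 + 0.64 × -38 = 50.68 → 51
B = 163 + 0.64 × (96 − 163) = 163 + 0.64 × -67 = 120.12 → 120

(133, 51, 120)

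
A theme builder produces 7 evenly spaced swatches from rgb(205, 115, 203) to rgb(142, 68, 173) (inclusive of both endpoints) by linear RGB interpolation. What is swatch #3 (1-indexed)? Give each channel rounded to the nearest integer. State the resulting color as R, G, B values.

(184, 99, 193)

With 7 swatches and endpoints inclusive, swatch 3 sits at t = (3 − 1)/(7 − 1) = 2/6 ≈ 0.3333.
R = 205 + 0.3333 × (142 − 205) = 184.002 → 184
G = 115 + 0.3333 × (68 − 115) = 99.335 → 99
B = 203 + 0.3333 × (173 − 203) = 193.001 → 193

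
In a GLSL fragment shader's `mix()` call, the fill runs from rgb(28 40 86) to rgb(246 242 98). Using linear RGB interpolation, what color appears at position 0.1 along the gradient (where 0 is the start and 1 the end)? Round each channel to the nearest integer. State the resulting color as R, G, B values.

(50, 60, 87)

R = 28 + 0.1 × (246 − 28) = 28 + 0.1 × 218 = 49.8 → 50
G = 40 + 0.1 × (242 − 40) = 40 + 0.1 × 202 = 60.2 → 60
B = 86 + 0.1 × (98 − 86) = 86 + 0.1 × 12 = 87.2 → 87
So the blended color is (50, 60, 87), about #323c57.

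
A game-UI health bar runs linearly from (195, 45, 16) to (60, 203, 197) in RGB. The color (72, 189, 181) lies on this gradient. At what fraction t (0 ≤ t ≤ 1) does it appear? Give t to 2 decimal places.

0.91

Invert the lerp on the B channel (largest span, 181): t = (181 − 16) / (197 − 16) = 165/181 = 0.9116.
Check on R: (72 − 195)/(60 − 195) = 0.9111 ✓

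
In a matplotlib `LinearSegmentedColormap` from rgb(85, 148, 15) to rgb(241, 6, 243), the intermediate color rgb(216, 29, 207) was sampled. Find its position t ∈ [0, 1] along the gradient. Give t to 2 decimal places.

0.84

Invert the lerp on the B channel (largest span, 228): t = (207 − 15) / (243 − 15) = 192/228 = 0.84211.
Check on R: (216 − 85)/(241 − 85) = 0.8397 ✓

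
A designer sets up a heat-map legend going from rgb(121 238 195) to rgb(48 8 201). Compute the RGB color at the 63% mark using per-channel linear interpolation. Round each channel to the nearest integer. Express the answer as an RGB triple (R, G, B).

(75, 93, 199)

63% corresponds to t = 0.63.
R = 121 + 0.63 × (48 − 121) = 121 + 0.63 × -73 = 75.01 → 75
G = 238 + 0.63 × (8 − 238) = 238 + 0.63 × -230 = 93.1 → 93
B = 195 + 0.63 × (201 − 195) = 195 + 0.63 × 6 = 198.78 → 199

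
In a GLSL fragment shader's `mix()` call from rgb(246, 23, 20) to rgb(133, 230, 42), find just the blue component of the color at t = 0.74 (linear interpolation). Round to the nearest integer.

36

B = 20 + 0.74 × (42 − 20) = 36.28 → 36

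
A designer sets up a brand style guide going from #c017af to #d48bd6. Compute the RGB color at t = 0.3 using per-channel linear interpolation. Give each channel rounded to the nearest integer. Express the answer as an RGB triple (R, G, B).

#c017af → (192, 23, 175); #d48bd6 → (212, 139, 214).
R = 192 + 0.3 × (212 − 192) = 192 + 0.3 × 20 = 198 → 198
G = 23 + 0.3 × (139 − 23) = 23 + 0.3 × 116 = 57.8 → 58
B = 175 + 0.3 × (214 − 175) = 175 + 0.3 × 39 = 186.7 → 187

(198, 58, 187)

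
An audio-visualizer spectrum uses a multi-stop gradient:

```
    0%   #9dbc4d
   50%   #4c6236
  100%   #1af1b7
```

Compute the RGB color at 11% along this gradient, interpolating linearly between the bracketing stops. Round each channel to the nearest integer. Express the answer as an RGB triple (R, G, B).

11% lies between the 0% and 50% stops, so the local fraction is t = (11 − 0)/(50 − 0) = 11/50 ≈ 0.22.
#9dbc4d → (157, 188, 77); #4c6236 → (76, 98, 54).
R = 157 + 0.22 × (76 − 157) = 139.18 → 139
G = 188 + 0.22 × (98 − 188) = 168.2 → 168
B = 77 + 0.22 × (54 − 77) = 71.94 → 72

(139, 168, 72)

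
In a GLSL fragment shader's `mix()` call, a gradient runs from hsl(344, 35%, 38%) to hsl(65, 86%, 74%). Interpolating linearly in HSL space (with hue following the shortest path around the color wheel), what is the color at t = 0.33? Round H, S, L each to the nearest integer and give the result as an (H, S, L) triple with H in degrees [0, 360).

Hue: 65 − 344 = -279°, but |-279| > 180 so the shorter arc goes the other way: Δh = -279 + 360 = 81°.
H = 344 + 0.33 × (81) = 370.73 → 371 → 371 mod 360 = 11°
S = 35 + 0.33 × (86 − 35) = 51.83 → 52%
L = 38 + 0.33 × (74 − 38) = 49.88 → 50%

(11, 52, 50)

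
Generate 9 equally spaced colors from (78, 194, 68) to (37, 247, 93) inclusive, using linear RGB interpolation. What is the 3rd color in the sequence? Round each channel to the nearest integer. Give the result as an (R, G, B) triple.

(68, 207, 74)

With 9 swatches and endpoints inclusive, swatch 3 sits at t = (3 − 1)/(9 − 1) = 2/8 ≈ 0.25.
R = 78 + 0.25 × (37 − 78) = 67.75 → 68
G = 194 + 0.25 × (247 − 194) = 207.25 → 207
B = 68 + 0.25 × (93 − 68) = 74.25 → 74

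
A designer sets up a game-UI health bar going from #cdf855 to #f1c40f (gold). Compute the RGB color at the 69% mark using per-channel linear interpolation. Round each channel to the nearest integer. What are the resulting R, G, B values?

#cdf855 → (205, 248, 85); #f1c40f → (241, 196, 15).
69% corresponds to t = 0.69.
R = 205 + 0.69 × (241 − 205) = 205 + 0.69 × 36 = 229.84 → 230
G = 248 + 0.69 × (196 − 248) = 248 + 0.69 × -52 = 212.12 → 212
B = 85 + 0.69 × (15 − 85) = 85 + 0.69 × -70 = 36.7 → 37
So the blended color is (230, 212, 37), about #e6d425.

(230, 212, 37)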